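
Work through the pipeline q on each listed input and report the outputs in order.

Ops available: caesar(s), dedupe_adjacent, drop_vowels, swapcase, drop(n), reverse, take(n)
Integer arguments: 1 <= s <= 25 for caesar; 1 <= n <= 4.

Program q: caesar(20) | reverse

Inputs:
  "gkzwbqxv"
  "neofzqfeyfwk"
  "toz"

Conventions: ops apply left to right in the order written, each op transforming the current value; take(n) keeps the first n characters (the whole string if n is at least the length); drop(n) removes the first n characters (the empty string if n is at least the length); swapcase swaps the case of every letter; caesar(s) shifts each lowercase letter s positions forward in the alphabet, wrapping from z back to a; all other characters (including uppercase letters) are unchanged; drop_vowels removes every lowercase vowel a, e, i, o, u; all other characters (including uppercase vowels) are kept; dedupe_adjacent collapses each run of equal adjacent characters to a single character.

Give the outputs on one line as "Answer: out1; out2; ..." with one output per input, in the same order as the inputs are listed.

Execution, op by op:
  "gkzwbqxv" -> "aetqvkrp" -> "prkvqtea"
  "neofzqfeyfwk" -> "hyiztkzyszqe" -> "eqzsyzktziyh"
  "toz" -> "nit" -> "tin"

"prkvqtea"; "eqzsyzktziyh"; "tin"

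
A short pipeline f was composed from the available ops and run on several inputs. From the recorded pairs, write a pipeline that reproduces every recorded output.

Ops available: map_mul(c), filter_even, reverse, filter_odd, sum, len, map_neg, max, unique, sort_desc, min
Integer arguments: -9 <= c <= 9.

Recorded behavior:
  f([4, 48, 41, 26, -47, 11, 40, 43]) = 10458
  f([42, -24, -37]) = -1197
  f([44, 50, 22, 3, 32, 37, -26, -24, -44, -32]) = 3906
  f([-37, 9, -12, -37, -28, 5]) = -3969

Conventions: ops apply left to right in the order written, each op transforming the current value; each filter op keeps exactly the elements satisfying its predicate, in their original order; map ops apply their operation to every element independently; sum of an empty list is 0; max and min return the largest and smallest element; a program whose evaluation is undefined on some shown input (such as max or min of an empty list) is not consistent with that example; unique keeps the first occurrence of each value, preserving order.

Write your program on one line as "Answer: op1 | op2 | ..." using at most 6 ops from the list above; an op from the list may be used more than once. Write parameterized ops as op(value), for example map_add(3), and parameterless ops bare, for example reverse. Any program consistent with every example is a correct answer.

sort_desc | map_mul(-7) | unique | map_mul(-9) | sum

Check, running the answer program on each example:
  [4, 48, 41, 26, -47, 11, 40, 43] -> [48, 43, 41, 40, 26, 11, 4, -47] -> [-336, -301, -287, -280, -182, -77, -28, 329] -> [-336, -301, -287, -280, -182, -77, -28, 329] -> [3024, 2709, 2583, 2520, 1638, 693, 252, -2961] -> 10458
  [42, -24, -37] -> [42, -24, -37] -> [-294, 168, 259] -> [-294, 168, 259] -> [2646, -1512, -2331] -> -1197
  [44, 50, 22, 3, 32, 37, -26, -24, -44, -32] -> [50, 44, 37, 32, 22, 3, -24, -26, -32, -44] -> [-350, -308, -259, -224, -154, -21, 168, 182, 224, 308] -> [-350, -308, -259, -224, -154, -21, 168, 182, 224, 308] -> [3150, 2772, 2331, 2016, 1386, 189, -1512, -1638, -2016, -2772] -> 3906
  [-37, 9, -12, -37, -28, 5] -> [9, 5, -12, -28, -37, -37] -> [-63, -35, 84, 196, 259, 259] -> [-63, -35, 84, 196, 259] -> [567, 315, -756, -1764, -2331] -> -3969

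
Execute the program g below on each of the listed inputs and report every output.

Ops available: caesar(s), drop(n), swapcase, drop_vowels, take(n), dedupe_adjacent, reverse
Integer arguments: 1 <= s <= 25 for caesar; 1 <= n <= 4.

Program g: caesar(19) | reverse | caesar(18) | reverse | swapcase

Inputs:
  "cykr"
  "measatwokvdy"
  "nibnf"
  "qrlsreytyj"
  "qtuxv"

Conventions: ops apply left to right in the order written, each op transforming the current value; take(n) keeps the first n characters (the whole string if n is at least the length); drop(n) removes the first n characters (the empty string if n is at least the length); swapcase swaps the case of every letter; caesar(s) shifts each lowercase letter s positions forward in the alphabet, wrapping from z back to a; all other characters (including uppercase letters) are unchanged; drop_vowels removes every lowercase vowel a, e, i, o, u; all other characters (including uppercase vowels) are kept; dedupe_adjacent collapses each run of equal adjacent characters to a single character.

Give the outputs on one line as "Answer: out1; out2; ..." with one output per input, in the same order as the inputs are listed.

"NJVC"; "XPLDLEHZVGOJ"; "YTMYQ"; "BCWDCPJEJU"; "BEFIG"

Execution, op by op:
  "cykr" -> "vrdk" -> "kdrv" -> "cvjn" -> "njvc" -> "NJVC"
  "measatwokvdy" -> "fxtltmphdowr" -> "rwodhpmtltxf" -> "jogvzheldlpx" -> "xpldlehzvgoj" -> "XPLDLEHZVGOJ"
  "nibnf" -> "gbugy" -> "ygubg" -> "qymty" -> "ytmyq" -> "YTMYQ"
  "qrlsreytyj" -> "jkelkxrmrc" -> "crmrxklekj" -> "ujejpcdwcb" -> "bcwdcpjeju" -> "BCWDCPJEJU"
  "qtuxv" -> "jmnqo" -> "oqnmj" -> "gifeb" -> "befig" -> "BEFIG"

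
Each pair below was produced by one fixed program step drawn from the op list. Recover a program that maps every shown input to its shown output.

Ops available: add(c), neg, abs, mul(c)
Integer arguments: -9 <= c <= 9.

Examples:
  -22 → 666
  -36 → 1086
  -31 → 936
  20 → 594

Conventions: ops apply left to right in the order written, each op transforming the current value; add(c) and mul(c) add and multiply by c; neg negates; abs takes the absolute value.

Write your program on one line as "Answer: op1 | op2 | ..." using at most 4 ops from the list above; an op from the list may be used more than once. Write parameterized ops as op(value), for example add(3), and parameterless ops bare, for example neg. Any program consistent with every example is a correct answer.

mul(-5) | add(1) | mul(6) | abs

Check, running the answer program on each example:
  -22 -> 110 -> 111 -> 666 -> 666
  -36 -> 180 -> 181 -> 1086 -> 1086
  -31 -> 155 -> 156 -> 936 -> 936
  20 -> -100 -> -99 -> -594 -> 594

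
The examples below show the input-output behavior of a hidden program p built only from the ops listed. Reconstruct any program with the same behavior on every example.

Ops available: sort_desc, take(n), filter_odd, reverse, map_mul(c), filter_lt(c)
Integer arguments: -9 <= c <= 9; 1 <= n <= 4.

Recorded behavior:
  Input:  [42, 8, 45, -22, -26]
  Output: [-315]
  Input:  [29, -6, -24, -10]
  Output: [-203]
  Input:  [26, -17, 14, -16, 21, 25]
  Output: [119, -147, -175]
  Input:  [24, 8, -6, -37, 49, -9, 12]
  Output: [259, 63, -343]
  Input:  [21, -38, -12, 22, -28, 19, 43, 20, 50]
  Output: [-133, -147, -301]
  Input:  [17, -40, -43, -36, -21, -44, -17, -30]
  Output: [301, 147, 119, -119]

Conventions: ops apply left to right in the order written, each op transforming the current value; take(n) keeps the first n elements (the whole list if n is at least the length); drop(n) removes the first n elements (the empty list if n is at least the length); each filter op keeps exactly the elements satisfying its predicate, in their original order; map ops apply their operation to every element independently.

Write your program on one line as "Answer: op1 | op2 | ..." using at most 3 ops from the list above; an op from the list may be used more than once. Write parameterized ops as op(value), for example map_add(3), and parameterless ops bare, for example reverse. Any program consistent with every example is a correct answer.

map_mul(-7) | sort_desc | filter_odd

Check, running the answer program on each example:
  [42, 8, 45, -22, -26] -> [-294, -56, -315, 154, 182] -> [182, 154, -56, -294, -315] -> [-315]
  [29, -6, -24, -10] -> [-203, 42, 168, 70] -> [168, 70, 42, -203] -> [-203]
  [26, -17, 14, -16, 21, 25] -> [-182, 119, -98, 112, -147, -175] -> [119, 112, -98, -147, -175, -182] -> [119, -147, -175]
  [24, 8, -6, -37, 49, -9, 12] -> [-168, -56, 42, 259, -343, 63, -84] -> [259, 63, 42, -56, -84, -168, -343] -> [259, 63, -343]
  [21, -38, -12, 22, -28, 19, 43, 20, 50] -> [-147, 266, 84, -154, 196, -133, -301, -140, -350] -> [266, 196, 84, -133, -140, -147, -154, -301, -350] -> [-133, -147, -301]
  [17, -40, -43, -36, -21, -44, -17, -30] -> [-119, 280, 301, 252, 147, 308, 119, 210] -> [308, 301, 280, 252, 210, 147, 119, -119] -> [301, 147, 119, -119]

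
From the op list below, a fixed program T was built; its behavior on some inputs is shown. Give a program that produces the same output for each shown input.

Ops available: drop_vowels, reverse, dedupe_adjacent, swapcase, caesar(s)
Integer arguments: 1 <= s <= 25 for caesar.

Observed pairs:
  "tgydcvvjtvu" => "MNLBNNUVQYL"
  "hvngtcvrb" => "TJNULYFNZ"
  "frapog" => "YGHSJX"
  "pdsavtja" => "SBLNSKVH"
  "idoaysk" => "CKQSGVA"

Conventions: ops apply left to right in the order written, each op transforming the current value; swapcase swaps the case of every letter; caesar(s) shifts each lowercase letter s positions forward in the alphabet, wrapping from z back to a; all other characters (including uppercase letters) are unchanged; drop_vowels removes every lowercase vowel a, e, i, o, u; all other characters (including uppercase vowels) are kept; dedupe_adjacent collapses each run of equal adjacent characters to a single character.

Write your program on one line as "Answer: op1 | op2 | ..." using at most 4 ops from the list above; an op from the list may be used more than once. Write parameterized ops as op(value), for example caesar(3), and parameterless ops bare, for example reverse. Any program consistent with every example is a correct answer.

caesar(18) | reverse | swapcase

Check, running the answer program on each example:
  "tgydcvvjtvu" -> "lyqvunnblnm" -> "mnlbnnuvqyl" -> "MNLBNNUVQYL"
  "hvngtcvrb" -> "znfylunjt" -> "tjnulyfnz" -> "TJNULYFNZ"
  "frapog" -> "xjshgy" -> "yghsjx" -> "YGHSJX"
  "pdsavtja" -> "hvksnlbs" -> "sblnskvh" -> "SBLNSKVH"
  "idoaysk" -> "avgsqkc" -> "ckqsgva" -> "CKQSGVA"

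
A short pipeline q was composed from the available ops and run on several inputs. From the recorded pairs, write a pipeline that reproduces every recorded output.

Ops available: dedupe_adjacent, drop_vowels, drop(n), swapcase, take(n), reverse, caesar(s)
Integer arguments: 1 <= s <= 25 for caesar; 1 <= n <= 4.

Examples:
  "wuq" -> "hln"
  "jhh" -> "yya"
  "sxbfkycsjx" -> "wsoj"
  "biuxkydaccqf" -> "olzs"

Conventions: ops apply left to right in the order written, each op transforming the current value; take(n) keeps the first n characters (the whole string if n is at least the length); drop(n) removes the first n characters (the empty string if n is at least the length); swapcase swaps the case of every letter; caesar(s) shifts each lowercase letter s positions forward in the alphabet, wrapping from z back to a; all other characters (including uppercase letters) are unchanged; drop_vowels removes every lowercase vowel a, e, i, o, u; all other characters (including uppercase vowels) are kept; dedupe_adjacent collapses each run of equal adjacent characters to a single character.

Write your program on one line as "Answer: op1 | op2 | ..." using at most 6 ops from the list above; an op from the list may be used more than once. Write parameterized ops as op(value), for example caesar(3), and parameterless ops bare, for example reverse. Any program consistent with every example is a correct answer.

caesar(17) | swapcase | take(4) | reverse | swapcase

Check, running the answer program on each example:
  "wuq" -> "nlh" -> "NLH" -> "NLH" -> "HLN" -> "hln"
  "jhh" -> "ayy" -> "AYY" -> "AYY" -> "YYA" -> "yya"
  "sxbfkycsjx" -> "joswbptjao" -> "JOSWBPTJAO" -> "JOSW" -> "WSOJ" -> "wsoj"
  "biuxkydaccqf" -> "szlobpurtthw" -> "SZLOBPURTTHW" -> "SZLO" -> "OLZS" -> "olzs"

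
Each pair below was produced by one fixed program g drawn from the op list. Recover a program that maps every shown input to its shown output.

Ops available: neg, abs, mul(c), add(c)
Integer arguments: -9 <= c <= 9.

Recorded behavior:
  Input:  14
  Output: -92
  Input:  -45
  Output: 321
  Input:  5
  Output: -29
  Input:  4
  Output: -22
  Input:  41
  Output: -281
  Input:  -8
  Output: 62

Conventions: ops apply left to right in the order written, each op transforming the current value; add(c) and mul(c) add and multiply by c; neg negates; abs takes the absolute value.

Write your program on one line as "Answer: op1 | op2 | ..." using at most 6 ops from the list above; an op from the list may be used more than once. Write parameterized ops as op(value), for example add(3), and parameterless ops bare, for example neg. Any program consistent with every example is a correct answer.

neg | mul(-7) | add(-8) | neg | add(-2)

Check, running the answer program on each example:
  14 -> -14 -> 98 -> 90 -> -90 -> -92
  -45 -> 45 -> -315 -> -323 -> 323 -> 321
  5 -> -5 -> 35 -> 27 -> -27 -> -29
  4 -> -4 -> 28 -> 20 -> -20 -> -22
  41 -> -41 -> 287 -> 279 -> -279 -> -281
  -8 -> 8 -> -56 -> -64 -> 64 -> 62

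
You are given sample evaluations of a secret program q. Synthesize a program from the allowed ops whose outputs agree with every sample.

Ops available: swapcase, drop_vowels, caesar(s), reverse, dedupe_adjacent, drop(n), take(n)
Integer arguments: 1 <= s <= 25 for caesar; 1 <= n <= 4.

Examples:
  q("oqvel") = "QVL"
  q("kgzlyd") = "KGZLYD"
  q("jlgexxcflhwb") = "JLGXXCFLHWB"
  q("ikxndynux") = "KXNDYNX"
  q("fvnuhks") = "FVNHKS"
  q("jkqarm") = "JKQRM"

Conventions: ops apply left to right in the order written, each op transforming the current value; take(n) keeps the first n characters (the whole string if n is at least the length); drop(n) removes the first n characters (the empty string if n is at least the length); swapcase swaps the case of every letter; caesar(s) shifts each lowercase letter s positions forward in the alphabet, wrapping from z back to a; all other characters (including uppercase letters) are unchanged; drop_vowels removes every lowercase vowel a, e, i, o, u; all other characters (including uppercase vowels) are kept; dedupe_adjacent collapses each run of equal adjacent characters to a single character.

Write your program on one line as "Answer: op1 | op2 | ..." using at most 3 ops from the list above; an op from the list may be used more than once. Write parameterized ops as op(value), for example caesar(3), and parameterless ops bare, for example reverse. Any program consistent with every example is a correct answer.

drop_vowels | swapcase

Check, running the answer program on each example:
  "oqvel" -> "qvl" -> "QVL"
  "kgzlyd" -> "kgzlyd" -> "KGZLYD"
  "jlgexxcflhwb" -> "jlgxxcflhwb" -> "JLGXXCFLHWB"
  "ikxndynux" -> "kxndynx" -> "KXNDYNX"
  "fvnuhks" -> "fvnhks" -> "FVNHKS"
  "jkqarm" -> "jkqrm" -> "JKQRM"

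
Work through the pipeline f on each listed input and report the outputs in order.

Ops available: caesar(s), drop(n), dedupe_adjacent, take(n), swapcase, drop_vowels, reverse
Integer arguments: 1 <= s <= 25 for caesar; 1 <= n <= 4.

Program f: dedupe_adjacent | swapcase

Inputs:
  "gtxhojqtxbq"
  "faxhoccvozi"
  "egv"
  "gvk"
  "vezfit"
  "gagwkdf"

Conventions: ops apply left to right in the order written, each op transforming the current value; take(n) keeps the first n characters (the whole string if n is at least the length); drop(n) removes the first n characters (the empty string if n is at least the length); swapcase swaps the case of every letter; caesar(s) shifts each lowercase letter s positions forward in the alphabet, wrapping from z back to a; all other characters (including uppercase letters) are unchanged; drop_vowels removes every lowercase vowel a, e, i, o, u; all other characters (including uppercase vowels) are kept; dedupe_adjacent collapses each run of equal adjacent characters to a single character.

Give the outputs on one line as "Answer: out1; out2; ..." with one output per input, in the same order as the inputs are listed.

Execution, op by op:
  "gtxhojqtxbq" -> "gtxhojqtxbq" -> "GTXHOJQTXBQ"
  "faxhoccvozi" -> "faxhocvozi" -> "FAXHOCVOZI"
  "egv" -> "egv" -> "EGV"
  "gvk" -> "gvk" -> "GVK"
  "vezfit" -> "vezfit" -> "VEZFIT"
  "gagwkdf" -> "gagwkdf" -> "GAGWKDF"

"GTXHOJQTXBQ"; "FAXHOCVOZI"; "EGV"; "GVK"; "VEZFIT"; "GAGWKDF"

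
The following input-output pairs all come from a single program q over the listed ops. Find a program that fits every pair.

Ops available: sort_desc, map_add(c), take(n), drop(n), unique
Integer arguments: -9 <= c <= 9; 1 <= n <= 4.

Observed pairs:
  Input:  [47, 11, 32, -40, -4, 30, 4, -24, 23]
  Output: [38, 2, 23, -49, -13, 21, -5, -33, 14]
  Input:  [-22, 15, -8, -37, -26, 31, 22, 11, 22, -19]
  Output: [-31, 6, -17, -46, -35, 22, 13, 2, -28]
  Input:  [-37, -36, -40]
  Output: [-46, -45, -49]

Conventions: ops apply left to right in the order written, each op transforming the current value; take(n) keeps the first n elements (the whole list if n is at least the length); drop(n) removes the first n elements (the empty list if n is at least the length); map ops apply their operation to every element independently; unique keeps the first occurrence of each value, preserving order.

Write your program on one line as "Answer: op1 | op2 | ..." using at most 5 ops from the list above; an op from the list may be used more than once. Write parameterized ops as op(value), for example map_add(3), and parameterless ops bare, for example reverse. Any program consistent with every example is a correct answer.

map_add(-8) | unique | map_add(5) | map_add(-6)

Check, running the answer program on each example:
  [47, 11, 32, -40, -4, 30, 4, -24, 23] -> [39, 3, 24, -48, -12, 22, -4, -32, 15] -> [39, 3, 24, -48, -12, 22, -4, -32, 15] -> [44, 8, 29, -43, -7, 27, 1, -27, 20] -> [38, 2, 23, -49, -13, 21, -5, -33, 14]
  [-22, 15, -8, -37, -26, 31, 22, 11, 22, -19] -> [-30, 7, -16, -45, -34, 23, 14, 3, 14, -27] -> [-30, 7, -16, -45, -34, 23, 14, 3, -27] -> [-25, 12, -11, -40, -29, 28, 19, 8, -22] -> [-31, 6, -17, -46, -35, 22, 13, 2, -28]
  [-37, -36, -40] -> [-45, -44, -48] -> [-45, -44, -48] -> [-40, -39, -43] -> [-46, -45, -49]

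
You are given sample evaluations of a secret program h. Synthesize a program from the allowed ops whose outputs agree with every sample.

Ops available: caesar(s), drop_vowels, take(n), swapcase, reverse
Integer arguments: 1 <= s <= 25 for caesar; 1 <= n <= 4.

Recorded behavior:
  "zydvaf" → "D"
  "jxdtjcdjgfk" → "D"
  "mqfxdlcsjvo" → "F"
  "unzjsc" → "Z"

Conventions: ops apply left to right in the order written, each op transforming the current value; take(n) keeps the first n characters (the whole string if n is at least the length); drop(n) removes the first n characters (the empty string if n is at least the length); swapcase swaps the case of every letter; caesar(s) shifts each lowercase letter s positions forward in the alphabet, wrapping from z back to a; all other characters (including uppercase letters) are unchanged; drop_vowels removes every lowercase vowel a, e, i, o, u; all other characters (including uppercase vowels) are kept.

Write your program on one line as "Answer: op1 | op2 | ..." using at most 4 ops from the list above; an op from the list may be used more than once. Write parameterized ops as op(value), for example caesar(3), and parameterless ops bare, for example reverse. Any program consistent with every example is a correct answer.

take(3) | swapcase | reverse | take(1)

Check, running the answer program on each example:
  "zydvaf" -> "zyd" -> "ZYD" -> "DYZ" -> "D"
  "jxdtjcdjgfk" -> "jxd" -> "JXD" -> "DXJ" -> "D"
  "mqfxdlcsjvo" -> "mqf" -> "MQF" -> "FQM" -> "F"
  "unzjsc" -> "unz" -> "UNZ" -> "ZNU" -> "Z"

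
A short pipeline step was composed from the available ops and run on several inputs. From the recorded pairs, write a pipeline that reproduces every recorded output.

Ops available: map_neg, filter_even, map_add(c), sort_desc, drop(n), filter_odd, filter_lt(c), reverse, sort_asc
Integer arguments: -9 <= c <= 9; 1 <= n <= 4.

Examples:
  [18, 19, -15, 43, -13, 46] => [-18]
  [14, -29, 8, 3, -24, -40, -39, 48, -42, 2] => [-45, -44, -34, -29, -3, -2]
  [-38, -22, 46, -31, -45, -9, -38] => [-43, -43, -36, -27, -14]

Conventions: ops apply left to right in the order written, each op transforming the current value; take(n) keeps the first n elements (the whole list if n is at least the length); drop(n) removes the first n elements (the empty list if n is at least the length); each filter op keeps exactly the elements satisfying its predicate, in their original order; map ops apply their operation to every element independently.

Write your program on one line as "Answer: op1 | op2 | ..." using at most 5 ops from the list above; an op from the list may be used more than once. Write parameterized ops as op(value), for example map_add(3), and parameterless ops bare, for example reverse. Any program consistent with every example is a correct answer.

sort_desc | reverse | drop(1) | map_add(-5) | filter_lt(1)

Check, running the answer program on each example:
  [18, 19, -15, 43, -13, 46] -> [46, 43, 19, 18, -13, -15] -> [-15, -13, 18, 19, 43, 46] -> [-13, 18, 19, 43, 46] -> [-18, 13, 14, 38, 41] -> [-18]
  [14, -29, 8, 3, -24, -40, -39, 48, -42, 2] -> [48, 14, 8, 3, 2, -24, -29, -39, -40, -42] -> [-42, -40, -39, -29, -24, 2, 3, 8, 14, 48] -> [-40, -39, -29, -24, 2, 3, 8, 14, 48] -> [-45, -44, -34, -29, -3, -2, 3, 9, 43] -> [-45, -44, -34, -29, -3, -2]
  [-38, -22, 46, -31, -45, -9, -38] -> [46, -9, -22, -31, -38, -38, -45] -> [-45, -38, -38, -31, -22, -9, 46] -> [-38, -38, -31, -22, -9, 46] -> [-43, -43, -36, -27, -14, 41] -> [-43, -43, -36, -27, -14]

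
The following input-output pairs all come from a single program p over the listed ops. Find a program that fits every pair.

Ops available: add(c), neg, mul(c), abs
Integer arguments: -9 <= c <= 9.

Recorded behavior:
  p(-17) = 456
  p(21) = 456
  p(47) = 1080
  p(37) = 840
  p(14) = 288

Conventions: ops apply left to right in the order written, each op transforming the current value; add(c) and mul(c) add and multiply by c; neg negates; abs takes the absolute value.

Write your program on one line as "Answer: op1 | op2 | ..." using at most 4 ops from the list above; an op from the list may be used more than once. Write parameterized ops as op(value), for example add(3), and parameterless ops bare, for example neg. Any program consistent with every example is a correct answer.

add(-2) | mul(8) | mul(3) | abs

Check, running the answer program on each example:
  -17 -> -19 -> -152 -> -456 -> 456
  21 -> 19 -> 152 -> 456 -> 456
  47 -> 45 -> 360 -> 1080 -> 1080
  37 -> 35 -> 280 -> 840 -> 840
  14 -> 12 -> 96 -> 288 -> 288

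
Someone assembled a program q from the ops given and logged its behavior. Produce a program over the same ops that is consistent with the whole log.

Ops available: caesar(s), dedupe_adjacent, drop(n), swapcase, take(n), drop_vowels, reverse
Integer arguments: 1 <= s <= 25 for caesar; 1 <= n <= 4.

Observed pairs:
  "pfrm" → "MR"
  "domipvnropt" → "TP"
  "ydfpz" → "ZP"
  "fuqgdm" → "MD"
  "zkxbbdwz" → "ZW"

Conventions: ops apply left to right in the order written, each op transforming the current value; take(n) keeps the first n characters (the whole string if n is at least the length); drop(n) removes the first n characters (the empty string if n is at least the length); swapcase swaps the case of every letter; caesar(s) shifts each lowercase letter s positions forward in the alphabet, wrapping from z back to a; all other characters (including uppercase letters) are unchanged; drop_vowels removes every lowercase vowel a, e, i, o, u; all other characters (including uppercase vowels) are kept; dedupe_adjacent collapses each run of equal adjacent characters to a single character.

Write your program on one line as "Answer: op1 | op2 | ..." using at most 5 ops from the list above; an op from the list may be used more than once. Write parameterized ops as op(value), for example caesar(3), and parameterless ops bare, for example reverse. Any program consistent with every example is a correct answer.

drop(1) | reverse | swapcase | take(2)

Check, running the answer program on each example:
  "pfrm" -> "frm" -> "mrf" -> "MRF" -> "MR"
  "domipvnropt" -> "omipvnropt" -> "tpornvpimo" -> "TPORNVPIMO" -> "TP"
  "ydfpz" -> "dfpz" -> "zpfd" -> "ZPFD" -> "ZP"
  "fuqgdm" -> "uqgdm" -> "mdgqu" -> "MDGQU" -> "MD"
  "zkxbbdwz" -> "kxbbdwz" -> "zwdbbxk" -> "ZWDBBXK" -> "ZW"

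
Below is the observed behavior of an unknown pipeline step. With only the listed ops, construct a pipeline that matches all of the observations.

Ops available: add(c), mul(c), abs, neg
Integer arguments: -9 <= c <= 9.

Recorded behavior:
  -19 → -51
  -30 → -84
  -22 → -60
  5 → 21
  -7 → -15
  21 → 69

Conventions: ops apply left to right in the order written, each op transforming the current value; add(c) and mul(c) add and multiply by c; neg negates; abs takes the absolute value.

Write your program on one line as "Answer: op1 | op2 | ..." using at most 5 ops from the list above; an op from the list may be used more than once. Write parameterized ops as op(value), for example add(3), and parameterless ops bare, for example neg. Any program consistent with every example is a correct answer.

mul(3) | neg | add(-6) | neg

Check, running the answer program on each example:
  -19 -> -57 -> 57 -> 51 -> -51
  -30 -> -90 -> 90 -> 84 -> -84
  -22 -> -66 -> 66 -> 60 -> -60
  5 -> 15 -> -15 -> -21 -> 21
  -7 -> -21 -> 21 -> 15 -> -15
  21 -> 63 -> -63 -> -69 -> 69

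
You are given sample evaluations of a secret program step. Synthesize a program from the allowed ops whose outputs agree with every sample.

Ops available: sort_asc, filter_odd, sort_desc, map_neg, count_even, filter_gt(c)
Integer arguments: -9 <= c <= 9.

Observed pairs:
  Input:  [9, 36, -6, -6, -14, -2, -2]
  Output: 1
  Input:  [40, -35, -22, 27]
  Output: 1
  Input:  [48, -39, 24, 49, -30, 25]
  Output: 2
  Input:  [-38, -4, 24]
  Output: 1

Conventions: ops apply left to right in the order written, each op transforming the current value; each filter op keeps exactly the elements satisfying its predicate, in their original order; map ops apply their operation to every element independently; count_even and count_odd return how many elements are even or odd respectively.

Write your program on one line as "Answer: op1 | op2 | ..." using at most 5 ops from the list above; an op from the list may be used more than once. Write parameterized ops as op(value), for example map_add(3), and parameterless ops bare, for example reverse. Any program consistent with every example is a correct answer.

filter_gt(0) | sort_desc | sort_asc | map_neg | count_even

Check, running the answer program on each example:
  [9, 36, -6, -6, -14, -2, -2] -> [9, 36] -> [36, 9] -> [9, 36] -> [-9, -36] -> 1
  [40, -35, -22, 27] -> [40, 27] -> [40, 27] -> [27, 40] -> [-27, -40] -> 1
  [48, -39, 24, 49, -30, 25] -> [48, 24, 49, 25] -> [49, 48, 25, 24] -> [24, 25, 48, 49] -> [-24, -25, -48, -49] -> 2
  [-38, -4, 24] -> [24] -> [24] -> [24] -> [-24] -> 1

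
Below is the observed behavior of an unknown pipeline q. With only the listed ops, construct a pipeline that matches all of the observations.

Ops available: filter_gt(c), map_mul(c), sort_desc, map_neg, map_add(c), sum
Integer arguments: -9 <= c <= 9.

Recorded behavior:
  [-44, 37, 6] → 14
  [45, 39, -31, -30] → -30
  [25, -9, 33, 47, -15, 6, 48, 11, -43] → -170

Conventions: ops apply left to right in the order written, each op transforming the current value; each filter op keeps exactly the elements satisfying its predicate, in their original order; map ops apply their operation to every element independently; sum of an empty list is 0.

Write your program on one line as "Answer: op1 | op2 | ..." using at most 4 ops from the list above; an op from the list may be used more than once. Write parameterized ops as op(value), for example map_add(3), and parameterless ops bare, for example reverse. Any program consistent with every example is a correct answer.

map_neg | map_mul(2) | map_add(4) | sum

Check, running the answer program on each example:
  [-44, 37, 6] -> [44, -37, -6] -> [88, -74, -12] -> [92, -70, -8] -> 14
  [45, 39, -31, -30] -> [-45, -39, 31, 30] -> [-90, -78, 62, 60] -> [-86, -74, 66, 64] -> -30
  [25, -9, 33, 47, -15, 6, 48, 11, -43] -> [-25, 9, -33, -47, 15, -6, -48, -11, 43] -> [-50, 18, -66, -94, 30, -12, -96, -22, 86] -> [-46, 22, -62, -90, 34, -8, -92, -18, 90] -> -170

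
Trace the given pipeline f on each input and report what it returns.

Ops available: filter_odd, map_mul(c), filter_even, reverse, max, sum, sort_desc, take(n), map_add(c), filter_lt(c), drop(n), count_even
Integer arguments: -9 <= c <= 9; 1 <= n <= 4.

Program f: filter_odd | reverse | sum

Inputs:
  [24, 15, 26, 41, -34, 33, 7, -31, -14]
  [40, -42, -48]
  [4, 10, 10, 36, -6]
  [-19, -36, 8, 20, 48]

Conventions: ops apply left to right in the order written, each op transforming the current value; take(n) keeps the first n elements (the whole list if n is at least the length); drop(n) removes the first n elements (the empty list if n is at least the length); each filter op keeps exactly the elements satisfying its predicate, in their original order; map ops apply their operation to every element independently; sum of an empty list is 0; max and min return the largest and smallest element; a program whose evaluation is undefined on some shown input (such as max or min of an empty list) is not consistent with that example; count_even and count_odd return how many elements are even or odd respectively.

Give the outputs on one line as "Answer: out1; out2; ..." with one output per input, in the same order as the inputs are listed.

65; 0; 0; -19

Execution, op by op:
  [24, 15, 26, 41, -34, 33, 7, -31, -14] -> [15, 41, 33, 7, -31] -> [-31, 7, 33, 41, 15] -> 65
  [40, -42, -48] -> [] -> [] -> 0
  [4, 10, 10, 36, -6] -> [] -> [] -> 0
  [-19, -36, 8, 20, 48] -> [-19] -> [-19] -> -19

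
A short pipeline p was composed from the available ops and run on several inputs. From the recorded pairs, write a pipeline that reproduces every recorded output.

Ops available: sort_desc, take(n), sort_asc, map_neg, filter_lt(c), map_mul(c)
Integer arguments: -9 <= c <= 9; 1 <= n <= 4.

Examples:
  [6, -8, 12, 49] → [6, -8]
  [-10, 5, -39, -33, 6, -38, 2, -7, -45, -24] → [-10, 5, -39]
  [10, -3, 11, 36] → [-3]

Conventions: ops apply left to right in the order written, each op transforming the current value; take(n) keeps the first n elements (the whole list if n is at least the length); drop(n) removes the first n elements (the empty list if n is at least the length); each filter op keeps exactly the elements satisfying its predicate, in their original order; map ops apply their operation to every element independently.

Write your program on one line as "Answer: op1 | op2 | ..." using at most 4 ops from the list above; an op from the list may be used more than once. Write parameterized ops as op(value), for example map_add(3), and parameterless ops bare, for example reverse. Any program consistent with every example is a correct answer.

filter_lt(7) | take(4) | take(3)

Check, running the answer program on each example:
  [6, -8, 12, 49] -> [6, -8] -> [6, -8] -> [6, -8]
  [-10, 5, -39, -33, 6, -38, 2, -7, -45, -24] -> [-10, 5, -39, -33, 6, -38, 2, -7, -45, -24] -> [-10, 5, -39, -33] -> [-10, 5, -39]
  [10, -3, 11, 36] -> [-3] -> [-3] -> [-3]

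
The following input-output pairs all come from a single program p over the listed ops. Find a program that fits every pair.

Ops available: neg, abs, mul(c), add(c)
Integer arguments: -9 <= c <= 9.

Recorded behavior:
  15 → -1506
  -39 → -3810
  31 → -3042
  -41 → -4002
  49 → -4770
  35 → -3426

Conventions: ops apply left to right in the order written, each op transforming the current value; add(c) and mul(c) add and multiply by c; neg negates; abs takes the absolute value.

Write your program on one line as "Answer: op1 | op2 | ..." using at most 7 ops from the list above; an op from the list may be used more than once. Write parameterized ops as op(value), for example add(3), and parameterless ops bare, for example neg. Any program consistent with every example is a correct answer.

mul(-8) | mul(-2) | abs | add(6) | add(5) | mul(-6)

Check, running the answer program on each example:
  15 -> -120 -> 240 -> 240 -> 246 -> 251 -> -1506
  -39 -> 312 -> -624 -> 624 -> 630 -> 635 -> -3810
  31 -> -248 -> 496 -> 496 -> 502 -> 507 -> -3042
  -41 -> 328 -> -656 -> 656 -> 662 -> 667 -> -4002
  49 -> -392 -> 784 -> 784 -> 790 -> 795 -> -4770
  35 -> -280 -> 560 -> 560 -> 566 -> 571 -> -3426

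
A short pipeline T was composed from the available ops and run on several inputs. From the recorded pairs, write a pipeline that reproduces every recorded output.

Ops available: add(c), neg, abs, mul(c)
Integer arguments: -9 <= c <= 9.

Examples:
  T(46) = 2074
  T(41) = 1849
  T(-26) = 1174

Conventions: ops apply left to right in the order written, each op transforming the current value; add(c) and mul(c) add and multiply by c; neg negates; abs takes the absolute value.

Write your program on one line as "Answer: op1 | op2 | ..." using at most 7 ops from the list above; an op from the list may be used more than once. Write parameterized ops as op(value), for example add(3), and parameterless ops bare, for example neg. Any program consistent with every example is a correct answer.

abs | mul(5) | add(2) | mul(9) | add(-5) | add(-9)

Check, running the answer program on each example:
  46 -> 46 -> 230 -> 232 -> 2088 -> 2083 -> 2074
  41 -> 41 -> 205 -> 207 -> 1863 -> 1858 -> 1849
  -26 -> 26 -> 130 -> 132 -> 1188 -> 1183 -> 1174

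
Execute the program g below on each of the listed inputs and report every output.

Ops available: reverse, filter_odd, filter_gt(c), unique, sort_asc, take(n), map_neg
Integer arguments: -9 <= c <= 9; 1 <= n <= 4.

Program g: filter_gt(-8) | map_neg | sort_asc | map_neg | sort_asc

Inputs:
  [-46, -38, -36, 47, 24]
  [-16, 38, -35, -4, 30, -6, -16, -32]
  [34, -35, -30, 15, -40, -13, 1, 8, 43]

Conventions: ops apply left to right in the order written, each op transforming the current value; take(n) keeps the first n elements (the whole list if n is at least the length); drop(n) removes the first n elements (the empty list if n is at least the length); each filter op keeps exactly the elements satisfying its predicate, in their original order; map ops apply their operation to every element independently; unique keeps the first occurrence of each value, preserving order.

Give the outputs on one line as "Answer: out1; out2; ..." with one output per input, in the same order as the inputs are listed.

Execution, op by op:
  [-46, -38, -36, 47, 24] -> [47, 24] -> [-47, -24] -> [-47, -24] -> [47, 24] -> [24, 47]
  [-16, 38, -35, -4, 30, -6, -16, -32] -> [38, -4, 30, -6] -> [-38, 4, -30, 6] -> [-38, -30, 4, 6] -> [38, 30, -4, -6] -> [-6, -4, 30, 38]
  [34, -35, -30, 15, -40, -13, 1, 8, 43] -> [34, 15, 1, 8, 43] -> [-34, -15, -1, -8, -43] -> [-43, -34, -15, -8, -1] -> [43, 34, 15, 8, 1] -> [1, 8, 15, 34, 43]

[24, 47]; [-6, -4, 30, 38]; [1, 8, 15, 34, 43]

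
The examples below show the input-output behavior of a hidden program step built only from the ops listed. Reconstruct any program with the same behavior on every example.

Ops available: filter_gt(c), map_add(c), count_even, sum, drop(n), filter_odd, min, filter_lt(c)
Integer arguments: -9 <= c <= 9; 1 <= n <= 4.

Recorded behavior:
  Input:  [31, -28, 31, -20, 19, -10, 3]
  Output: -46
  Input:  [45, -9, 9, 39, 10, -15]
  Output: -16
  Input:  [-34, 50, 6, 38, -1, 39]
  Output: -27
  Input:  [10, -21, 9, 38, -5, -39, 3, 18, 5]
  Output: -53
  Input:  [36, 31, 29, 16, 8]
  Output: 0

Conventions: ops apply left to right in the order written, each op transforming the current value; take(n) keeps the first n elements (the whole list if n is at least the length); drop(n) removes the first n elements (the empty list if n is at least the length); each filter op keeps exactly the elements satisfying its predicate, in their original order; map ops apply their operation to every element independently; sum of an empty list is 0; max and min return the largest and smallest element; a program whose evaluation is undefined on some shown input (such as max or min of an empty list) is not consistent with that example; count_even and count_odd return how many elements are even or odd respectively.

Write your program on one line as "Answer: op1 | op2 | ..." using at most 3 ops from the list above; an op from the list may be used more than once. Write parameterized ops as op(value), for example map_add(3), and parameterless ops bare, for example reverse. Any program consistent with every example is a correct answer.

filter_lt(2) | map_add(4) | sum

Check, running the answer program on each example:
  [31, -28, 31, -20, 19, -10, 3] -> [-28, -20, -10] -> [-24, -16, -6] -> -46
  [45, -9, 9, 39, 10, -15] -> [-9, -15] -> [-5, -11] -> -16
  [-34, 50, 6, 38, -1, 39] -> [-34, -1] -> [-30, 3] -> -27
  [10, -21, 9, 38, -5, -39, 3, 18, 5] -> [-21, -5, -39] -> [-17, -1, -35] -> -53
  [36, 31, 29, 16, 8] -> [] -> [] -> 0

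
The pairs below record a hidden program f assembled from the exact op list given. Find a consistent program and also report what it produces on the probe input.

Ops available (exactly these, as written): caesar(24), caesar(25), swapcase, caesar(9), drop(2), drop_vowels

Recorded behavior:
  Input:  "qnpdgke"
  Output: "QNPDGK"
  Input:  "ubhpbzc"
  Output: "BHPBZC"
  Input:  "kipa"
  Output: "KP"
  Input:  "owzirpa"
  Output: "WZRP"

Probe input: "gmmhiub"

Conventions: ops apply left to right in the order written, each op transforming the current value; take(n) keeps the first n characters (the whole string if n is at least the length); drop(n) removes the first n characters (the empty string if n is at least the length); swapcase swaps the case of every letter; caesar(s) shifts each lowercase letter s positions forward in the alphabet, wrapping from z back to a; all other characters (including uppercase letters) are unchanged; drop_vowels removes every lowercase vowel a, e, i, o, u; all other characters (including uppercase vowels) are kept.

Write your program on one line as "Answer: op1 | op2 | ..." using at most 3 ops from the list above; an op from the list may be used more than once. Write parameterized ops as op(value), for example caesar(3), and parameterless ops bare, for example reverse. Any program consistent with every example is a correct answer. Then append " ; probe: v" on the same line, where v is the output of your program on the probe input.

drop_vowels | swapcase ; probe: "GMMHB"

Check, running the answer program on each example:
  "qnpdgke" -> "qnpdgk" -> "QNPDGK"
  "ubhpbzc" -> "bhpbzc" -> "BHPBZC"
  "kipa" -> "kp" -> "KP"
  "owzirpa" -> "wzrp" -> "WZRP"
  probe: "gmmhiub" -> "gmmhb" -> "GMMHB"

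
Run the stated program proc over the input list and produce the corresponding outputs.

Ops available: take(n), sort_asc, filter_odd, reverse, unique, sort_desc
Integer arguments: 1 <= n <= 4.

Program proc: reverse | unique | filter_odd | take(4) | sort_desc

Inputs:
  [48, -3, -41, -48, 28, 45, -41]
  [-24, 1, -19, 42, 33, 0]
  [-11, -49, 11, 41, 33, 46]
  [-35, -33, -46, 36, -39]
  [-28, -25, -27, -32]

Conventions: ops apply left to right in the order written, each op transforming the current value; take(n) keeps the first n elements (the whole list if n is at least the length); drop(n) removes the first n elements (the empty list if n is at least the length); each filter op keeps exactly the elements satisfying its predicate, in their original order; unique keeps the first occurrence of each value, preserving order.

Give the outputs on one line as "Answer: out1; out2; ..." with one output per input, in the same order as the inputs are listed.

Execution, op by op:
  [48, -3, -41, -48, 28, 45, -41] -> [-41, 45, 28, -48, -41, -3, 48] -> [-41, 45, 28, -48, -3, 48] -> [-41, 45, -3] -> [-41, 45, -3] -> [45, -3, -41]
  [-24, 1, -19, 42, 33, 0] -> [0, 33, 42, -19, 1, -24] -> [0, 33, 42, -19, 1, -24] -> [33, -19, 1] -> [33, -19, 1] -> [33, 1, -19]
  [-11, -49, 11, 41, 33, 46] -> [46, 33, 41, 11, -49, -11] -> [46, 33, 41, 11, -49, -11] -> [33, 41, 11, -49, -11] -> [33, 41, 11, -49] -> [41, 33, 11, -49]
  [-35, -33, -46, 36, -39] -> [-39, 36, -46, -33, -35] -> [-39, 36, -46, -33, -35] -> [-39, -33, -35] -> [-39, -33, -35] -> [-33, -35, -39]
  [-28, -25, -27, -32] -> [-32, -27, -25, -28] -> [-32, -27, -25, -28] -> [-27, -25] -> [-27, -25] -> [-25, -27]

[45, -3, -41]; [33, 1, -19]; [41, 33, 11, -49]; [-33, -35, -39]; [-25, -27]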